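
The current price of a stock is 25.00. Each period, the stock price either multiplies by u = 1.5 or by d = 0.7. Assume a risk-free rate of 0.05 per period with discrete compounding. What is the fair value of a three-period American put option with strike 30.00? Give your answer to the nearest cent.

8.09

Risk-neutral probability p = (1 + 0.05 − 0.7)/(1.5 − 0.7) = 0.3500/0.8000 = 0.4375
Terminal stock prices: S_uuu = 84.38, S_uud = 39.38, S_udd = 18.37, S_ddd = 8.575
Terminal payoffs (K − S): max(-54.38, 0) = 0, max(-9.375, 0) = 0, max(11.63, 0) = 11.63, max(21.43, 0) = 21.43
Node uu (S = 56.25): continuation = 1/1.05·[0.4375·0.0000 + 0.5625·0.0000] = 0.0000; exercise value = 0.0000 ≤ continuation, so V_uu = 0.0000
Node ud (S = 26.25): continuation = 1/1.05·[0.4375·0.0000 + 0.5625·11.6250] = 6.2277; exercise value = 3.7500 ≤ continuation, so V_ud = 6.2277
Node dd (S = 12.25): continuation = 1/1.05·[0.4375·11.6250 + 0.5625·21.4250] = 16.3214; exercise value = 17.7500 > continuation, so V_dd = 17.7500 (exercise)
Node u (S = 37.5): continuation = 1/1.05·[0.4375·0.0000 + 0.5625·6.2277] = 3.3363; exercise value = 0.0000 ≤ continuation, so V_u = 3.3363
Node d (S = 17.5): continuation = 1/1.05·[0.4375·6.2277 + 0.5625·17.7500] = 12.1038; exercise value = 12.5000 > continuation, so V_d = 12.5000 (exercise)
Node 0 (S = 25): continuation = 1/1.05·[0.4375·3.3363 + 0.5625·12.5000] = 8.0865; exercise value = 5.0000 ≤ continuation, so V_0 = 8.0865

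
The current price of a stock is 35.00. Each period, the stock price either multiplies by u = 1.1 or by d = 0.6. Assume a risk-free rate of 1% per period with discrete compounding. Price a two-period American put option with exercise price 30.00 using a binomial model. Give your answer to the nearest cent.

Risk-neutral probability p = (1 + 0.01 − 0.6)/(1.1 − 0.6) = 0.4100/0.5000 = 0.8200
Terminal stock prices: S_uu = 42.35, S_ud = 23.1, S_dd = 12.6
Terminal payoffs (K − S): max(-12.35, 0) = 0, max(6.9, 0) = 6.9, max(17.4, 0) = 17.4
Node u (S = 38.5): continuation = 1/1.01·[0.8200·0.0000 + 0.1800·6.9000] = 1.2297; exercise value = 0.0000 ≤ continuation, so V_u = 1.2297
Node d (S = 21): continuation = 1/1.01·[0.8200·6.9000 + 0.1800·17.4000] = 8.7030; exercise value = 9.0000 > continuation, so V_d = 9.0000 (exercise)
Node 0 (S = 35): continuation = 1/1.01·[0.8200·1.2297 + 0.1800·9.0000] = 2.6023; exercise value = 0.0000 ≤ continuation, so V_0 = 2.6023

2.60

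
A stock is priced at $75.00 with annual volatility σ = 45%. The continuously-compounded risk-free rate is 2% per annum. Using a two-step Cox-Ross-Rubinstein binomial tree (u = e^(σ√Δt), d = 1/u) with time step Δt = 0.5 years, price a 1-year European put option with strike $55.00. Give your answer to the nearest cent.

CRR parameters: u = e^(σ√Δt) = e^(0.45·√0.5) = 1.3746, d = 1/u = 0.7275
Per-period rate: rΔt = 0.02·0.5 = 0.01, so R = e^0.01 = 1.0101
Risk-neutral probability p = (e^0.01 − 0.7275)/(1.3746 − 0.7275) = 0.2826/0.6472 = 0.4366
Terminal stock prices: S_uu = 141.7, S_ud = 75, S_dd = 39.69
Terminal payoffs (K − S): max(-86.72, 0) = 0, max(-20, 0) = 0, max(15.31, 0) = 15.31
Node u (S = 103.1): V_u = e^(−0.01)·[0.4366·0.0000 + 0.5634·0.0000] = 0.0000
Node d (S = 54.56): V_d = e^(−0.01)·[0.4366·0.0000 + 0.5634·15.3103] = 8.5393
Node 0 (S = 75): V_0 = e^(−0.01)·[0.4366·0.0000 + 0.5634·8.5393] = 4.7628

$4.76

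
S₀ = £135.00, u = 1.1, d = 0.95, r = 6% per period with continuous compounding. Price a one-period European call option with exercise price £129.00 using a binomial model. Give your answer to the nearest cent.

Risk-neutral probability p = (e^0.06 − 0.95)/(1.1 − 0.95) = 0.1118/0.1500 = 0.7456
Terminal stock prices: S_u = 148.5, S_d = 128.2
Terminal payoffs (S − K): max(19.5, 0) = 19.5, max(-0.75, 0) = 0
Node 0 (S = 135): V_0 = e^(−0.06)·[0.7456·19.5000 + 0.2544·0.0000] = 13.6921

£13.69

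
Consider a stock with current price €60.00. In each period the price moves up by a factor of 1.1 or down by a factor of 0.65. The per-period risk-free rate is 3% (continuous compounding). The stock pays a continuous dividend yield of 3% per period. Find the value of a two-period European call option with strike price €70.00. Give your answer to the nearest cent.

Per-period risk-free factor R = e^0.03 = 1.0305; dividend-adjusted growth = e^(0.03−0.03) = 1.0000.
Risk-neutral probability p = (1.0000 − 0.65)/(1.1 − 0.65) = 0.3500/0.4500 = 0.7778
Terminal stock prices: S_uu = 72.6, S_ud = 42.9, S_dd = 25.35
Terminal payoffs (S − K): max(2.6, 0) = 2.6, max(-27.1, 0) = 0, max(-44.65, 0) = 0
Node u (S = 66): V_u = e^(−0.03)·[0.7778·2.6000 + 0.2222·0.0000] = 1.9625
Node d (S = 39): V_d = e^(−0.03)·[0.7778·0.0000 + 0.2222·0.0000] = 0.0000
Node 0 (S = 60): V_0 = e^(−0.03)·[0.7778·1.9625 + 0.2222·0.0000] = 1.4812

€1.48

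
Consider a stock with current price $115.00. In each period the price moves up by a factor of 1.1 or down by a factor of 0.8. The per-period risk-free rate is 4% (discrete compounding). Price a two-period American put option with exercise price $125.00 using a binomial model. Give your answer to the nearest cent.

$10.00

Risk-neutral probability p = (1 + 0.04 − 0.8)/(1.1 − 0.8) = 0.2400/0.3000 = 0.8000
Terminal stock prices: S_uu = 139.2, S_ud = 101.2, S_dd = 73.6
Terminal payoffs (K − S): max(-14.15, 0) = 0, max(23.8, 0) = 23.8, max(51.4, 0) = 51.4
Node u (S = 126.5): continuation = 1/1.04·[0.8000·0.0000 + 0.2000·23.8000] = 4.5769; exercise value = 0.0000 ≤ continuation, so V_u = 4.5769
Node d (S = 92): continuation = 1/1.04·[0.8000·23.8000 + 0.2000·51.4000] = 28.1923; exercise value = 33.0000 > continuation, so V_d = 33.0000 (exercise)
Node 0 (S = 115): continuation = 1/1.04·[0.8000·4.5769 + 0.2000·33.0000] = 9.8669; exercise value = 10.0000 > continuation, so V_0 = 10.0000 (exercise)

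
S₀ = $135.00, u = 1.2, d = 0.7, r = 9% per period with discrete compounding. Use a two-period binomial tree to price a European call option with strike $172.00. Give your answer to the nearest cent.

Risk-neutral probability p = (1 + 0.09 − 0.7)/(1.2 − 0.7) = 0.3900/0.5000 = 0.7800
Terminal stock prices: S_uu = 194.4, S_ud = 113.4, S_dd = 66.15
Terminal payoffs (S − K): max(22.4, 0) = 22.4, max(-58.6, 0) = 0, max(-105.9, 0) = 0
Node u (S = 162): V_u = 1/1.09·[0.7800·22.4000 + 0.2200·0.0000] = 16.0294
Node d (S = 94.5): V_d = 1/1.09·[0.7800·0.0000 + 0.2200·0.0000] = 0.0000
Node 0 (S = 135): V_0 = 1/1.09·[0.7800·16.0294 + 0.2200·0.0000] = 11.4705

$11.47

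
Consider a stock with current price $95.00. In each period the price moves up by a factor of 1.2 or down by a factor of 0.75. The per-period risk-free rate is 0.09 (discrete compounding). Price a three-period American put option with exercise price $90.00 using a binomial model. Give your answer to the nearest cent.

Risk-neutral probability p = (1 + 0.09 − 0.75)/(1.2 − 0.75) = 0.3400/0.4500 = 0.7556
Terminal stock prices: S_uuu = 164.2, S_uud = 102.6, S_udd = 64.12, S_ddd = 40.08
Terminal payoffs (K − S): max(-74.16, 0) = 0, max(-12.6, 0) = 0, max(25.88, 0) = 25.88, max(49.92, 0) = 49.92
Node uu (S = 136.8): continuation = 1/1.09·[0.7556·0.0000 + 0.2444·0.0000] = 0.0000; exercise value = 0.0000 ≤ continuation, so V_uu = 0.0000
Node ud (S = 85.5): continuation = 1/1.09·[0.7556·0.0000 + 0.2444·25.8750] = 5.8028; exercise value = 4.5000 ≤ continuation, so V_ud = 5.8028
Node dd (S = 53.44): continuation = 1/1.09·[0.7556·25.8750 + 0.2444·49.9219] = 29.1313; exercise value = 36.5625 > continuation, so V_dd = 36.5625 (exercise)
Node u (S = 114): continuation = 1/1.09·[0.7556·0.0000 + 0.2444·5.8028] = 1.3013; exercise value = 0.0000 ≤ continuation, so V_u = 1.3013
Node d (S = 71.25): continuation = 1/1.09·[0.7556·5.8028 + 0.2444·36.5625] = 12.2218; exercise value = 18.7500 > continuation, so V_d = 18.7500 (exercise)
Node 0 (S = 95): continuation = 1/1.09·[0.7556·1.3013 + 0.2444·18.7500] = 5.1069; exercise value = 0.0000 ≤ continuation, so V_0 = 5.1069

$5.11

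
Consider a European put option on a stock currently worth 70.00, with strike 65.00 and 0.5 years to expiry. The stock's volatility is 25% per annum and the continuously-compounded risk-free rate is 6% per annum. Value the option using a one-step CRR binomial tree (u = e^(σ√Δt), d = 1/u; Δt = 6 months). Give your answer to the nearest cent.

CRR parameters: u = e^(σ√Δt) = e^(0.25·√0.5) = 1.1934, d = 1/u = 0.8380
Per-period rate: rΔt = 0.06·0.5 = 0.03, so R = e^0.03 = 1.0305
Risk-neutral probability p = (e^0.03 − 0.8380)/(1.1934 − 0.8380) = 0.1925/0.3554 = 0.5416
Terminal stock prices: S_u = 83.54, S_d = 58.66
Terminal payoffs (K − S): max(-18.54, 0) = 0, max(6.342, 0) = 6.342
Node 0 (S = 70): V_0 = e^(−0.03)·[0.5416·0.0000 + 0.4584·6.3423] = 2.8213

2.82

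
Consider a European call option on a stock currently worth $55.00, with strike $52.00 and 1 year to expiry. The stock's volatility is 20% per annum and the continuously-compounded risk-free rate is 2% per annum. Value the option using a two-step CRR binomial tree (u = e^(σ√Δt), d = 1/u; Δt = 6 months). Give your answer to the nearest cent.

$6.61

CRR parameters: u = e^(σ√Δt) = e^(0.2·√0.5) = 1.1519, d = 1/u = 0.8681
Per-period rate: rΔt = 0.02·0.5 = 0.01, so R = e^0.01 = 1.0101
Risk-neutral probability p = (e^0.01 − 0.8681)/(1.1519 − 0.8681) = 0.1419/0.2838 = 0.5001
Terminal stock prices: S_uu = 72.98, S_ud = 55, S_dd = 41.45
Terminal payoffs (S − K): max(20.98, 0) = 20.98, max(3, 0) = 3, max(-10.55, 0) = 0
Node u (S = 63.36): V_u = e^(−0.01)·[0.5001·20.9793 + 0.4999·3.0000] = 11.8725
Node d (S = 47.75): V_d = e^(−0.01)·[0.5001·3.0000 + 0.4999·0.0000] = 1.4854
Node 0 (S = 55): V_0 = e^(−0.01)·[0.5001·11.8725 + 0.4999·1.4854] = 6.6137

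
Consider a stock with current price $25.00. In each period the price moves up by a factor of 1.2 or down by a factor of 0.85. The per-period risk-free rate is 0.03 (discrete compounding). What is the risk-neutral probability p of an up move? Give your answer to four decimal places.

Risk-neutral probability p = (1 + 0.03 − 0.85)/(1.2 − 0.85) = 0.1800/0.3500 = 0.5143

p = 0.5143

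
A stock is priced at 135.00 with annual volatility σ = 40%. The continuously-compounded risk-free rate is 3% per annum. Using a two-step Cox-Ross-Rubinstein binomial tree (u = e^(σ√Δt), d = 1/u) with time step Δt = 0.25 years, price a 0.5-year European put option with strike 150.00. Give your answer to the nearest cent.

23.90

CRR parameters: u = e^(σ√Δt) = e^(0.4·√0.25) = 1.2214, d = 1/u = 0.8187
Per-period rate: rΔt = 0.03·0.25 = 0.0075, so R = e^0.0075 = 1.0075
Risk-neutral probability p = (e^0.0075 − 0.8187)/(1.2214 − 0.8187) = 0.1888/0.4027 = 0.4689
Terminal stock prices: S_uu = 201.4, S_ud = 135, S_dd = 90.49
Terminal payoffs (K − S): max(-51.4, 0) = 0, max(15, 0) = 15, max(59.51, 0) = 59.51
Node u (S = 164.9): V_u = e^(−0.0075)·[0.4689·0.0000 + 0.5311·15.0000] = 7.9075
Node d (S = 110.5): V_d = e^(−0.0075)·[0.4689·15.0000 + 0.5311·59.5068] = 38.3506
Node 0 (S = 135): V_0 = e^(−0.0075)·[0.4689·7.9075 + 0.5311·38.3506] = 23.8971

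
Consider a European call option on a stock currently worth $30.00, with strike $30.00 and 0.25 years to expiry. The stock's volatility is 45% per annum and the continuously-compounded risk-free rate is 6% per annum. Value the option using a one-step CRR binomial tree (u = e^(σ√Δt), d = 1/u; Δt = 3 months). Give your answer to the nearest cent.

CRR parameters: u = e^(σ√Δt) = e^(0.45·√0.25) = 1.2523, d = 1/u = 0.7985
Per-period rate: rΔt = 0.06·0.25 = 0.015, so R = e^0.015 = 1.0151
Risk-neutral probability p = (e^0.015 − 0.7985)/(1.2523 − 0.7985) = 0.2166/0.4538 = 0.4773
Terminal stock prices: S_u = 37.57, S_d = 23.96
Terminal payoffs (S − K): max(7.57, 0) = 7.57, max(-6.045, 0) = 0
Node 0 (S = 30): V_0 = e^(−0.015)·[0.4773·7.5697 + 0.5227·0.0000] = 3.5591

$3.56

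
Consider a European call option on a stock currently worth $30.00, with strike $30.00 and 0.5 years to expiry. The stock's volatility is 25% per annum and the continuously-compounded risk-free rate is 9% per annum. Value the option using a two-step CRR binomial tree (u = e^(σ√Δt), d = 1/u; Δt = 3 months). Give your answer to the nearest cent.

CRR parameters: u = e^(σ√Δt) = e^(0.25·√0.25) = 1.1331, d = 1/u = 0.8825
Per-period rate: rΔt = 0.09·0.25 = 0.0225, so R = e^0.0225 = 1.0228
Risk-neutral probability p = (e^0.0225 − 0.8825)/(1.1331 − 0.8825) = 0.1403/0.2507 = 0.5596
Terminal stock prices: S_uu = 38.52, S_ud = 30, S_dd = 23.36
Terminal payoffs (S − K): max(8.521, 0) = 8.521, max(0, 0) = 0, max(-6.636, 0) = 0
Node u (S = 33.99): V_u = e^(−0.0225)·[0.5596·8.5208 + 0.4404·0.0000] = 4.6619
Node d (S = 26.47): V_d = e^(−0.0225)·[0.5596·0.0000 + 0.4404·0.0000] = 0.0000
Node 0 (S = 30): V_0 = e^(−0.0225)·[0.5596·4.6619 + 0.4404·0.0000] = 2.5506

$2.55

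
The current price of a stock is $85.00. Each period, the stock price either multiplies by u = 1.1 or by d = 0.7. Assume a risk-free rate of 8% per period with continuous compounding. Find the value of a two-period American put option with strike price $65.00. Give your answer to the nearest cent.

Risk-neutral probability p = (e^0.08 − 0.7)/(1.1 − 0.7) = 0.3833/0.4000 = 0.9582
Terminal stock prices: S_uu = 102.9, S_ud = 65.45, S_dd = 41.65
Terminal payoffs (K − S): max(-37.85, 0) = 0, max(-0.45, 0) = 0, max(23.35, 0) = 23.35
Node u (S = 93.5): continuation = e^(−0.08)·[0.9582·0.0000 + 0.0418·0.0000] = 0.0000; exercise value = 0.0000 ≤ continuation, so V_u = 0.0000
Node d (S = 59.5): continuation = e^(−0.08)·[0.9582·0.0000 + 0.0418·23.3500] = 0.9006; exercise value = 5.5000 > continuation, so V_d = 5.5000 (exercise)
Node 0 (S = 85): continuation = e^(−0.08)·[0.9582·0.0000 + 0.0418·5.5000] = 0.2121; exercise value = 0.0000 ≤ continuation, so V_0 = 0.2121

$0.21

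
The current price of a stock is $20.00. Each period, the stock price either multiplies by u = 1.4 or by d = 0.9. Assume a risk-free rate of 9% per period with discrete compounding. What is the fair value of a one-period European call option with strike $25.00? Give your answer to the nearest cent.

Risk-neutral probability p = (1 + 0.09 − 0.9)/(1.4 − 0.9) = 0.1900/0.5000 = 0.3800
Terminal stock prices: S_u = 28, S_d = 18
Terminal payoffs (S − K): max(3, 0) = 3, max(-7, 0) = 0
Node 0 (S = 20): V_0 = 1/1.09·[0.3800·3.0000 + 0.6200·0.0000] = 1.0459

$1.05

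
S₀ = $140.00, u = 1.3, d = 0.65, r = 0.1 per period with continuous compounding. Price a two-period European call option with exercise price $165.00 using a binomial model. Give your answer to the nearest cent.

$28.75

Risk-neutral probability p = (e^0.1 − 0.65)/(1.3 − 0.65) = 0.4552/0.6500 = 0.7003
Terminal stock prices: S_uu = 236.6, S_ud = 118.3, S_dd = 59.15
Terminal payoffs (S − K): max(71.6, 0) = 71.6, max(-46.7, 0) = 0, max(-105.8, 0) = 0
Node u (S = 182): V_u = e^(−0.1)·[0.7003·71.6000 + 0.2997·0.0000] = 45.3675
Node d (S = 91): V_d = e^(−0.1)·[0.7003·0.0000 + 0.2997·0.0000] = 0.0000
Node 0 (S = 140): V_0 = e^(−0.1)·[0.7003·45.3675 + 0.2997·0.0000] = 28.7459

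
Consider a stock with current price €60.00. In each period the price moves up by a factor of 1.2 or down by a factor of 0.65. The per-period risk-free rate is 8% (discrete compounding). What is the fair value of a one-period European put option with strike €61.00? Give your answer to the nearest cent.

Risk-neutral probability p = (1 + 0.08 − 0.65)/(1.2 − 0.65) = 0.4300/0.5500 = 0.7818
Terminal stock prices: S_u = 72, S_d = 39
Terminal payoffs (K − S): max(-11, 0) = 0, max(22, 0) = 22
Node 0 (S = 60): V_0 = 1/1.08·[0.7818·0.0000 + 0.2182·22.0000] = 4.4444

€4.44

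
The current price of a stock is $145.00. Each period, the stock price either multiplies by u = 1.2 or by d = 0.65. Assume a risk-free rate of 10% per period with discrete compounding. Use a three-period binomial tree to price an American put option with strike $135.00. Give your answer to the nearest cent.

$9.43

Risk-neutral probability p = (1 + 0.1 − 0.65)/(1.2 − 0.65) = 0.4500/0.5500 = 0.8182
Terminal stock prices: S_uuu = 250.6, S_uud = 135.7, S_udd = 73.52, S_ddd = 39.82
Terminal payoffs (K − S): max(-115.6, 0) = 0, max(-0.72, 0) = 0, max(61.48, 0) = 61.48, max(95.18, 0) = 95.18
Node uu (S = 208.8): continuation = 1/1.1·[0.8182·0.0000 + 0.1818·0.0000] = 0.0000; exercise value = 0.0000 ≤ continuation, so V_uu = 0.0000
Node ud (S = 113.1): continuation = 1/1.1·[0.8182·0.0000 + 0.1818·61.4850] = 10.1628; exercise value = 21.9000 > continuation, so V_ud = 21.9000 (exercise)
Node dd (S = 61.26): continuation = 1/1.1·[0.8182·61.4850 + 0.1818·95.1794] = 61.4648; exercise value = 73.7375 > continuation, so V_dd = 73.7375 (exercise)
Node u (S = 174): continuation = 1/1.1·[0.8182·0.0000 + 0.1818·21.9000] = 3.6198; exercise value = 0.0000 ≤ continuation, so V_u = 3.6198
Node d (S = 94.25): continuation = 1/1.1·[0.8182·21.9000 + 0.1818·73.7375] = 28.4773; exercise value = 40.7500 > continuation, so V_d = 40.7500 (exercise)
Node 0 (S = 145): continuation = 1/1.1·[0.8182·3.6198 + 0.1818·40.7500] = 9.4280; exercise value = 0.0000 ≤ continuation, so V_0 = 9.4280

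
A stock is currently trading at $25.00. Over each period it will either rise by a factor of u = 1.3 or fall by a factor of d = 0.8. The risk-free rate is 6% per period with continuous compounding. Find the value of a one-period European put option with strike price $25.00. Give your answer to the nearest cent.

Risk-neutral probability p = (e^0.06 − 0.8)/(1.3 − 0.8) = 0.2618/0.5000 = 0.5237
Terminal stock prices: S_u = 32.5, S_d = 20
Terminal payoffs (K − S): max(-7.5, 0) = 0, max(5, 0) = 5
Node 0 (S = 25): V_0 = e^(−0.06)·[0.5237·0.0000 + 0.4763·5.0000] = 2.2429

$2.24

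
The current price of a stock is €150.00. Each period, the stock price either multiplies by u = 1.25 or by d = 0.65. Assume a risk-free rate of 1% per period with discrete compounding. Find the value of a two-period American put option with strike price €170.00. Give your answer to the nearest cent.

Risk-neutral probability p = (1 + 0.01 − 0.65)/(1.25 − 0.65) = 0.3600/0.6000 = 0.6000
Terminal stock prices: S_uu = 234.4, S_ud = 121.9, S_dd = 63.38
Terminal payoffs (K − S): max(-64.38, 0) = 0, max(48.12, 0) = 48.12, max(106.6, 0) = 106.6
Node u (S = 187.5): continuation = 1/1.01·[0.6000·0.0000 + 0.4000·48.1250] = 19.0594; exercise value = 0.0000 ≤ continuation, so V_u = 19.0594
Node d (S = 97.5): continuation = 1/1.01·[0.6000·48.1250 + 0.4000·106.6250] = 70.8168; exercise value = 72.5000 > continuation, so V_d = 72.5000 (exercise)
Node 0 (S = 150): continuation = 1/1.01·[0.6000·19.0594 + 0.4000·72.5000] = 40.0353; exercise value = 20.0000 ≤ continuation, so V_0 = 40.0353

€40.04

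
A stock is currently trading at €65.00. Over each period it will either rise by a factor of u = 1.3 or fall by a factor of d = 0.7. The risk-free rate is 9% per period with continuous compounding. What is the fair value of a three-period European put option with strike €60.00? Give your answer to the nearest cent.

Risk-neutral probability p = (e^0.09 − 0.7)/(1.3 − 0.7) = 0.3942/0.6000 = 0.6570
Terminal stock prices: S_uuu = 142.8, S_uud = 76.89, S_udd = 41.4, S_ddd = 22.29
Terminal payoffs (K − S): max(-82.81, 0) = 0, max(-16.89, 0) = 0, max(18.6, 0) = 18.6, max(37.71, 0) = 37.71
Node uu (S = 109.9): V_uu = e^(−0.09)·[0.6570·0.0000 + 0.3430·0.0000] = 0.0000
Node ud (S = 59.15): V_ud = e^(−0.09)·[0.6570·0.0000 + 0.3430·18.5950] = 5.8299
Node dd (S = 31.85): V_dd = e^(−0.09)·[0.6570·18.5950 + 0.3430·37.7050] = 22.9859
Node u (S = 84.5): V_u = e^(−0.09)·[0.6570·0.0000 + 0.3430·5.8299] = 1.8278
Node d (S = 45.5): V_d = e^(−0.09)·[0.6570·5.8299 + 0.3430·22.9859] = 10.7068
Node 0 (S = 65): V_0 = e^(−0.09)·[0.6570·1.8278 + 0.3430·10.7068] = 4.4542

€4.45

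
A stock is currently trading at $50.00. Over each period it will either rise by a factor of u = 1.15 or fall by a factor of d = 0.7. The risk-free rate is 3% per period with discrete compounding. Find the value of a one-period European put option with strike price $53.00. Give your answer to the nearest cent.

Risk-neutral probability p = (1 + 0.03 − 0.7)/(1.15 − 0.7) = 0.3300/0.4500 = 0.7333
Terminal stock prices: S_u = 57.5, S_d = 35
Terminal payoffs (K − S): max(-4.5, 0) = 0, max(18, 0) = 18
Node 0 (S = 50): V_0 = 1/1.03·[0.7333·0.0000 + 0.2667·18.0000] = 4.6602

$4.66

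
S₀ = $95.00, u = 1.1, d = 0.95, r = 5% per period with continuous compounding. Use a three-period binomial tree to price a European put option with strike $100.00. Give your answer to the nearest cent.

Risk-neutral probability p = (e^0.05 − 0.95)/(1.1 − 0.95) = 0.1013/0.1500 = 0.6751
Terminal stock prices: S_uuu = 126.4, S_uud = 109.2, S_udd = 94.31, S_ddd = 81.45
Terminal payoffs (K − S): max(-26.45, 0) = 0, max(-9.203, 0) = 0, max(5.689, 0) = 5.689, max(18.55, 0) = 18.55
Node uu (S = 115): V_uu = e^(−0.05)·[0.6751·0.0000 + 0.3249·0.0000] = 0.0000
Node ud (S = 99.28): V_ud = e^(−0.05)·[0.6751·0.0000 + 0.3249·5.6887] = 1.7579
Node dd (S = 85.74): V_dd = e^(−0.05)·[0.6751·5.6887 + 0.3249·18.5494] = 9.3854
Node u (S = 104.5): V_u = e^(−0.05)·[0.6751·0.0000 + 0.3249·1.7579] = 0.5432
Node d (S = 90.25): V_d = e^(−0.05)·[0.6751·1.7579 + 0.3249·9.3854] = 4.0292
Node 0 (S = 95): V_0 = e^(−0.05)·[0.6751·0.5432 + 0.3249·4.0292] = 1.5940

$1.59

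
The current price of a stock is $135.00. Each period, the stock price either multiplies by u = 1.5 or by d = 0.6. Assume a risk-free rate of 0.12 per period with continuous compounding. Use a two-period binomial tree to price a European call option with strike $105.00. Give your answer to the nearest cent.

$60.00

Risk-neutral probability p = (e^0.12 − 0.6)/(1.5 − 0.6) = 0.5275/0.9000 = 0.5861
Terminal stock prices: S_uu = 303.8, S_ud = 121.5, S_dd = 48.6
Terminal payoffs (S − K): max(198.8, 0) = 198.8, max(16.5, 0) = 16.5, max(-56.4, 0) = 0
Node u (S = 202.5): V_u = e^(−0.12)·[0.5861·198.7500 + 0.4139·16.5000] = 109.3734
Node d (S = 81): V_d = e^(−0.12)·[0.5861·16.5000 + 0.4139·0.0000] = 8.5772
Node 0 (S = 135): V_0 = e^(−0.12)·[0.5861·109.3734 + 0.4139·8.5772] = 60.0042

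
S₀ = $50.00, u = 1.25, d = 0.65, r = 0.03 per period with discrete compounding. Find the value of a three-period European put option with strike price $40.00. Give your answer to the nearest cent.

$4.36

Risk-neutral probability p = (1 + 0.03 − 0.65)/(1.25 − 0.65) = 0.3800/0.6000 = 0.6333
Terminal stock prices: S_uuu = 97.66, S_uud = 50.78, S_udd = 26.41, S_ddd = 13.73
Terminal payoffs (K − S): max(-57.66, 0) = 0, max(-10.78, 0) = 0, max(13.59, 0) = 13.59, max(26.27, 0) = 26.27
Node uu (S = 78.12): V_uu = 1/1.03·[0.6333·0.0000 + 0.3667·0.0000] = 0.0000
Node ud (S = 40.62): V_ud = 1/1.03·[0.6333·0.0000 + 0.3667·13.5937] = 4.8392
Node dd (S = 21.13): V_dd = 1/1.03·[0.6333·13.5937 + 0.3667·26.2687] = 17.7100
Node u (S = 62.5): V_u = 1/1.03·[0.6333·0.0000 + 0.3667·4.8392] = 1.7227
Node d (S = 32.5): V_d = 1/1.03·[0.6333·4.8392 + 0.3667·17.7100] = 9.2801
Node 0 (S = 50): V_0 = 1/1.03·[0.6333·1.7227 + 0.3667·9.2801] = 4.3628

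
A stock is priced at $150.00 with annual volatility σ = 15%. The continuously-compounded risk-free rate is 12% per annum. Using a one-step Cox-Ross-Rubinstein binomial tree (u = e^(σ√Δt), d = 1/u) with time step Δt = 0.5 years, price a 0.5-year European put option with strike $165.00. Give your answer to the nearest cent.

CRR parameters: u = e^(σ√Δt) = e^(0.15·√0.5) = 1.1119, d = 1/u = 0.8994
Per-period rate: rΔt = 0.12·0.5 = 0.06, so R = e^0.06 = 1.0618
Risk-neutral probability p = (e^0.06 − 0.8994)/(1.1119 − 0.8994) = 0.1625/0.2125 = 0.7645
Terminal stock prices: S_u = 166.8, S_d = 134.9
Terminal payoffs (K − S): max(-1.784, 0) = 0, max(30.1, 0) = 30.1
Node 0 (S = 150): V_0 = e^(−0.06)·[0.7645·0.0000 + 0.2355·30.0952] = 6.6757

$6.68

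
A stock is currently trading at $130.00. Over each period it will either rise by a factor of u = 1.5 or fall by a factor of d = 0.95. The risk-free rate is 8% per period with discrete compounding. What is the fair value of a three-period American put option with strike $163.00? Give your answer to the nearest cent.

$33.00

Risk-neutral probability p = (1 + 0.08 − 0.95)/(1.5 − 0.95) = 0.1300/0.5500 = 0.2364
Terminal stock prices: S_uuu = 438.8, S_uud = 277.9, S_udd = 176, S_ddd = 111.5
Terminal payoffs (K − S): max(-275.8, 0) = 0, max(-114.9, 0) = 0, max(-12.99, 0) = 0, max(51.54, 0) = 51.54
Node uu (S = 292.5): continuation = 1/1.08·[0.2364·0.0000 + 0.7636·0.0000] = 0.0000; exercise value = 0.0000 ≤ continuation, so V_uu = 0.0000
Node ud (S = 185.2): continuation = 1/1.08·[0.2364·0.0000 + 0.7636·0.0000] = 0.0000; exercise value = 0.0000 ≤ continuation, so V_ud = 0.0000
Node dd (S = 117.3): continuation = 1/1.08·[0.2364·0.0000 + 0.7636·51.5413] = 36.4433; exercise value = 45.6750 > continuation, so V_dd = 45.6750 (exercise)
Node u (S = 195): continuation = 1/1.08·[0.2364·0.0000 + 0.7636·0.0000] = 0.0000; exercise value = 0.0000 ≤ continuation, so V_u = 0.0000
Node d (S = 123.5): continuation = 1/1.08·[0.2364·0.0000 + 0.7636·45.6750] = 32.2955; exercise value = 39.5000 > continuation, so V_d = 39.5000 (exercise)
Node 0 (S = 130): continuation = 1/1.08·[0.2364·0.0000 + 0.7636·39.5000] = 27.9293; exercise value = 33.0000 > continuation, so V_0 = 33.0000 (exercise)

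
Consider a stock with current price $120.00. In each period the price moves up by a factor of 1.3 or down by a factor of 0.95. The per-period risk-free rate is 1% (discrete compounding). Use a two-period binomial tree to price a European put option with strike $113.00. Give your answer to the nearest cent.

$3.16

Risk-neutral probability p = (1 + 0.01 − 0.95)/(1.3 − 0.95) = 0.0600/0.3500 = 0.1714
Terminal stock prices: S_uu = 202.8, S_ud = 148.2, S_dd = 108.3
Terminal payoffs (K − S): max(-89.8, 0) = 0, max(-35.2, 0) = 0, max(4.7, 0) = 4.7
Node u (S = 156): V_u = 1/1.01·[0.1714·0.0000 + 0.8286·0.0000] = 0.0000
Node d (S = 114): V_d = 1/1.01·[0.1714·0.0000 + 0.8286·4.7000] = 3.8557
Node 0 (S = 120): V_0 = 1/1.01·[0.1714·0.0000 + 0.8286·3.8557] = 3.1631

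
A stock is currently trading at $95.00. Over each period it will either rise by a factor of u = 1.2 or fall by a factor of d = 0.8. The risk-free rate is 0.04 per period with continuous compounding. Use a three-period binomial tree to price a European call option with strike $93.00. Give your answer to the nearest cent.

$20.08

Risk-neutral probability p = (e^0.04 − 0.8)/(1.2 − 0.8) = 0.2408/0.4000 = 0.6020
Terminal stock prices: S_uuu = 164.2, S_uud = 109.4, S_udd = 72.96, S_ddd = 48.64
Terminal payoffs (S − K): max(71.16, 0) = 71.16, max(16.44, 0) = 16.44, max(-20.04, 0) = 0, max(-44.36, 0) = 0
Node uu (S = 136.8): V_uu = e^(−0.04)·[0.6020·71.1600 + 0.3980·16.4400] = 47.4466
Node ud (S = 91.2): V_ud = e^(−0.04)·[0.6020·16.4400 + 0.3980·0.0000] = 9.5092
Node dd (S = 60.8): V_dd = e^(−0.04)·[0.6020·0.0000 + 0.3980·0.0000] = 0.0000
Node u (S = 114): V_u = e^(−0.04)·[0.6020·47.4466 + 0.3980·9.5092] = 31.0801
Node d (S = 76): V_d = e^(−0.04)·[0.6020·9.5092 + 0.3980·0.0000] = 5.5003
Node 0 (S = 95): V_0 = e^(−0.04)·[0.6020·31.0801 + 0.3980·5.5003] = 20.0806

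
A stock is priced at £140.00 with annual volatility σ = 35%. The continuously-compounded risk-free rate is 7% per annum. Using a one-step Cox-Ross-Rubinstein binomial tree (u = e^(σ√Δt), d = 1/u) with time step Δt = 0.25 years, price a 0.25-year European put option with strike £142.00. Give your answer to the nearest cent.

CRR parameters: u = e^(σ√Δt) = e^(0.35·√0.25) = 1.1912, d = 1/u = 0.8395
Per-period rate: rΔt = 0.07·0.25 = 0.0175, so R = e^0.0175 = 1.0177
Risk-neutral probability p = (e^0.0175 − 0.8395)/(1.1912 − 0.8395) = 0.1782/0.3518 = 0.5065
Terminal stock prices: S_u = 166.8, S_d = 117.5
Terminal payoffs (K − S): max(-24.77, 0) = 0, max(24.48, 0) = 24.48
Node 0 (S = 140): V_0 = e^(−0.0175)·[0.5065·0.0000 + 0.4935·24.4760] = 11.8683

£11.87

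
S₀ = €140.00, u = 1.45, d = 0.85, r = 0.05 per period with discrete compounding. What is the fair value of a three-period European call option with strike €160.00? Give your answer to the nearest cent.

Risk-neutral probability p = (1 + 0.05 − 0.85)/(1.45 − 0.85) = 0.2000/0.6000 = 0.3333
Terminal stock prices: S_uuu = 426.8, S_uud = 250.2, S_udd = 146.7, S_ddd = 85.98
Terminal payoffs (S − K): max(266.8, 0) = 266.8, max(90.2, 0) = 90.2, max(-13.33, 0) = 0, max(-74.02, 0) = 0
Node uu (S = 294.4): V_uu = 1/1.05·[0.3333·266.8075 + 0.6667·90.1975] = 141.9690
Node ud (S = 172.5): V_ud = 1/1.05·[0.3333·90.1975 + 0.6667·0.0000] = 28.6341
Node dd (S = 101.1): V_dd = 1/1.05·[0.3333·0.0000 + 0.6667·0.0000] = 0.0000
Node u (S = 203): V_u = 1/1.05·[0.3333·141.9690 + 0.6667·28.6341] = 63.2499
Node d (S = 119): V_d = 1/1.05·[0.3333·28.6341 + 0.6667·0.0000] = 9.0902
Node 0 (S = 140): V_0 = 1/1.05·[0.3333·63.2499 + 0.6667·9.0902] = 25.8509

€25.85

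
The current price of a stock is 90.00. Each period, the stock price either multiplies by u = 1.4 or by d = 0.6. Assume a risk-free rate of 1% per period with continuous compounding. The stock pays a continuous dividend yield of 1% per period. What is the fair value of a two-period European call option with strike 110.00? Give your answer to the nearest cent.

16.27

Per-period risk-free factor R = e^0.01 = 1.0101; dividend-adjusted growth = e^(0.01−0.01) = 1.0000.
Risk-neutral probability p = (1.0000 − 0.6)/(1.4 − 0.6) = 0.4000/0.8000 = 0.5000
Terminal stock prices: S_uu = 176.4, S_ud = 75.6, S_dd = 32.4
Terminal payoffs (S − K): max(66.4, 0) = 66.4, max(-34.4, 0) = 0, max(-77.6, 0) = 0
Node u (S = 126): V_u = e^(−0.01)·[0.5000·66.4000 + 0.5000·0.0000] = 32.8697
Node d (S = 54): V_d = e^(−0.01)·[0.5000·0.0000 + 0.5000·0.0000] = 0.0000
Node 0 (S = 90): V_0 = e^(−0.01)·[0.5000·32.8697 + 0.5000·0.0000] = 16.2713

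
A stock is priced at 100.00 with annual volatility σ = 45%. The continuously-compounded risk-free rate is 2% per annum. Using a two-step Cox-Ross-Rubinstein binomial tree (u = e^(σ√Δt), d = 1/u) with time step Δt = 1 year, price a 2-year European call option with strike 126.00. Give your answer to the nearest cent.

CRR parameters: u = e^(σ√Δt) = e^(0.45·√1) = 1.5683, d = 1/u = 0.6376
Per-period rate: rΔt = 0.02·1 = 0.02, so R = e^0.02 = 1.0202
Risk-neutral probability p = (e^0.02 − 0.6376)/(1.5683 − 0.6376) = 0.3826/0.9307 = 0.4111
Terminal stock prices: S_uu = 246, S_ud = 100, S_dd = 40.66
Terminal payoffs (S − K): max(120, 0) = 120, max(-26, 0) = 0, max(-85.34, 0) = 0
Node u (S = 156.8): V_u = e^(−0.02)·[0.4111·119.9603 + 0.5889·0.0000] = 48.3352
Node d (S = 63.76): V_d = e^(−0.02)·[0.4111·0.0000 + 0.5889·0.0000] = 0.0000
Node 0 (S = 100): V_0 = e^(−0.02)·[0.4111·48.3352 + 0.5889·0.0000] = 19.4756

19.48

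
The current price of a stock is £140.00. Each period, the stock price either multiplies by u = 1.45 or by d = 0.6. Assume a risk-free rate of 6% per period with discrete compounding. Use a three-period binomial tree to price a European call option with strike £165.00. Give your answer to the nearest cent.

£38.77

Risk-neutral probability p = (1 + 0.06 − 0.6)/(1.45 − 0.6) = 0.4600/0.8500 = 0.5412
Terminal stock prices: S_uuu = 426.8, S_uud = 176.6, S_udd = 73.08, S_ddd = 30.24
Terminal payoffs (S − K): max(261.8, 0) = 261.8, max(11.61, 0) = 11.61, max(-91.92, 0) = 0, max(-134.8, 0) = 0
Node uu (S = 294.4): V_uu = 1/1.06·[0.5412·261.8075 + 0.4588·11.6100] = 138.6896
Node ud (S = 121.8): V_ud = 1/1.06·[0.5412·11.6100 + 0.4588·0.0000] = 5.9274
Node dd (S = 50.4): V_dd = 1/1.06·[0.5412·0.0000 + 0.4588·0.0000] = 0.0000
Node u (S = 203): V_u = 1/1.06·[0.5412·138.6896 + 0.4588·5.9274] = 73.3728
Node d (S = 84): V_d = 1/1.06·[0.5412·5.9274 + 0.4588·0.0000] = 3.0262
Node 0 (S = 140): V_0 = 1/1.06·[0.5412·73.3728 + 0.4588·3.0262] = 38.7699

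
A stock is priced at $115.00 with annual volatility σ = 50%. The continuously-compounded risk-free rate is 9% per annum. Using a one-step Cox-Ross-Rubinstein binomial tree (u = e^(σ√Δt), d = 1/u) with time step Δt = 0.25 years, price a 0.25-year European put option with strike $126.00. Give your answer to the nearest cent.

CRR parameters: u = e^(σ√Δt) = e^(0.5·√0.25) = 1.2840, d = 1/u = 0.7788
Per-period rate: rΔt = 0.09·0.25 = 0.0225, so R = e^0.0225 = 1.0228
Risk-neutral probability p = (e^0.0225 − 0.7788)/(1.2840 − 0.7788) = 0.2440/0.5052 = 0.4829
Terminal stock prices: S_u = 147.7, S_d = 89.56
Terminal payoffs (K − S): max(-21.66, 0) = 0, max(36.44, 0) = 36.44
Node 0 (S = 115): V_0 = e^(−0.0225)·[0.4829·0.0000 + 0.5171·36.4379] = 18.4242

$18.42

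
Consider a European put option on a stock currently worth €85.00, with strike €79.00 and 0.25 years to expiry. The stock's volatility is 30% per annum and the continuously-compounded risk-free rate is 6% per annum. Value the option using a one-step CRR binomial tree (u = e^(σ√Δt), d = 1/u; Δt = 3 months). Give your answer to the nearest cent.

CRR parameters: u = e^(σ√Δt) = e^(0.3·√0.25) = 1.1618, d = 1/u = 0.8607
Per-period rate: rΔt = 0.06·0.25 = 0.015, so R = e^0.015 = 1.0151
Risk-neutral probability p = (e^0.015 − 0.8607)/(1.1618 − 0.8607) = 0.1544/0.3011 = 0.5128
Terminal stock prices: S_u = 98.76, S_d = 73.16
Terminal payoffs (K − S): max(-19.76, 0) = 0, max(5.84, 0) = 5.84
Node 0 (S = 85): V_0 = e^(−0.015)·[0.5128·0.0000 + 0.4872·5.8398] = 2.8030

€2.80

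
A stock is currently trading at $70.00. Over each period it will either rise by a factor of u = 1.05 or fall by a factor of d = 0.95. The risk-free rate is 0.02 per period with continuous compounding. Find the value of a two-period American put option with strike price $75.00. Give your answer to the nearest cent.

Risk-neutral probability p = (e^0.02 − 0.95)/(1.05 − 0.95) = 0.0702/0.1000 = 0.7020
Terminal stock prices: S_uu = 77.17, S_ud = 69.83, S_dd = 63.17
Terminal payoffs (K − S): max(-2.175, 0) = 0, max(5.175, 0) = 5.175, max(11.83, 0) = 11.83
Node u (S = 73.5): continuation = e^(−0.02)·[0.7020·0.0000 + 0.2980·5.1750] = 1.5115; exercise value = 1.5000 ≤ continuation, so V_u = 1.5115
Node d (S = 66.5): continuation = e^(−0.02)·[0.7020·5.1750 + 0.2980·11.8250] = 7.0149; exercise value = 8.5000 > continuation, so V_d = 8.5000 (exercise)
Node 0 (S = 70): continuation = e^(−0.02)·[0.7020·1.5115 + 0.2980·8.5000] = 3.5228; exercise value = 5.0000 > continuation, so V_0 = 5.0000 (exercise)

$5.00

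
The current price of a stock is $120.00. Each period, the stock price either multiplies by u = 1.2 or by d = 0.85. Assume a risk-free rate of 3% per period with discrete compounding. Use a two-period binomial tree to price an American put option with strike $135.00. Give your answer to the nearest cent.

Risk-neutral probability p = (1 + 0.03 − 0.85)/(1.2 − 0.85) = 0.1800/0.3500 = 0.5143
Terminal stock prices: S_uu = 172.8, S_ud = 122.4, S_dd = 86.7
Terminal payoffs (K − S): max(-37.8, 0) = 0, max(12.6, 0) = 12.6, max(48.3, 0) = 48.3
Node u (S = 144): continuation = 1/1.03·[0.5143·0.0000 + 0.4857·12.6000] = 5.9417; exercise value = 0.0000 ≤ continuation, so V_u = 5.9417
Node d (S = 102): continuation = 1/1.03·[0.5143·12.6000 + 0.4857·48.3000] = 29.0680; exercise value = 33.0000 > continuation, so V_d = 33.0000 (exercise)
Node 0 (S = 120): continuation = 1/1.03·[0.5143·5.9417 + 0.4857·33.0000] = 18.5285; exercise value = 15.0000 ≤ continuation, so V_0 = 18.5285

$18.53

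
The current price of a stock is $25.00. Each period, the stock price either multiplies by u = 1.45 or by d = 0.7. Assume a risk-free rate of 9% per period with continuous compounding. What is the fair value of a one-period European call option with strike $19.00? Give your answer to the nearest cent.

Risk-neutral probability p = (e^0.09 − 0.7)/(1.45 − 0.7) = 0.3942/0.7500 = 0.5256
Terminal stock prices: S_u = 36.25, S_d = 17.5
Terminal payoffs (S − K): max(17.25, 0) = 17.25, max(-1.5, 0) = 0
Node 0 (S = 25): V_0 = e^(−0.09)·[0.5256·17.2500 + 0.4744·0.0000] = 8.2857

$8.29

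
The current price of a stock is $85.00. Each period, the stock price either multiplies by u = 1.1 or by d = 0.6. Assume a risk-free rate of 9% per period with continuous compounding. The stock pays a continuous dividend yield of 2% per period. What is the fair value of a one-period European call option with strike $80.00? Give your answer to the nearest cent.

Per-period risk-free factor R = e^0.09 = 1.0942; dividend-adjusted growth = e^(0.09−0.02) = 1.0725.
Risk-neutral probability p = (1.0725 − 0.6)/(1.1 − 0.6) = 0.4725/0.5000 = 0.9450
Terminal stock prices: S_u = 93.5, S_d = 51
Terminal payoffs (S − K): max(13.5, 0) = 13.5, max(-29, 0) = 0
Node 0 (S = 85): V_0 = e^(−0.09)·[0.9450·13.5000 + 0.0550·0.0000] = 11.6597

$11.66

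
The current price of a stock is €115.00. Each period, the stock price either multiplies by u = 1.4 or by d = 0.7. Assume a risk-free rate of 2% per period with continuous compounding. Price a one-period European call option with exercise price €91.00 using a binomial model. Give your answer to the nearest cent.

Risk-neutral probability p = (e^0.02 − 0.7)/(1.4 − 0.7) = 0.3202/0.7000 = 0.4574
Terminal stock prices: S_u = 161, S_d = 80.5
Terminal payoffs (S − K): max(70, 0) = 70, max(-10.5, 0) = 0
Node 0 (S = 115): V_0 = e^(−0.02)·[0.4574·70.0000 + 0.5426·0.0000] = 31.3861

€31.39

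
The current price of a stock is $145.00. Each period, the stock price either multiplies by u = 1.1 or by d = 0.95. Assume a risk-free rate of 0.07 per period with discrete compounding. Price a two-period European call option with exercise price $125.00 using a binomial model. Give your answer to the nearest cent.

$35.82

Risk-neutral probability p = (1 + 0.07 − 0.95)/(1.1 − 0.95) = 0.1200/0.1500 = 0.8000
Terminal stock prices: S_uu = 175.5, S_ud = 151.5, S_dd = 130.9
Terminal payoffs (S − K): max(50.45, 0) = 50.45, max(26.53, 0) = 26.53, max(5.862, 0) = 5.862
Node u (S = 159.5): V_u = 1/1.07·[0.8000·50.4500 + 0.2000·26.5250] = 42.6776
Node d (S = 137.8): V_d = 1/1.07·[0.8000·26.5250 + 0.2000·5.8625] = 20.9276
Node 0 (S = 145): V_0 = 1/1.07·[0.8000·42.6776 + 0.2000·20.9276] = 35.8202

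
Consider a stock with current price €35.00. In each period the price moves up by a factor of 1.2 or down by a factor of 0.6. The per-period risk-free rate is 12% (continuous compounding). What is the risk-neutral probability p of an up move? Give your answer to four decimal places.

Risk-neutral probability p = (e^0.12 − 0.6)/(1.2 − 0.6) = 0.5275/0.6000 = 0.8792

p = 0.8792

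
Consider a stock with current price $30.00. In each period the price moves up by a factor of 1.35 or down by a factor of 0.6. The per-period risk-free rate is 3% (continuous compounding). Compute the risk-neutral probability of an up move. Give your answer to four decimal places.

p = 0.5739

Risk-neutral probability p = (e^0.03 − 0.6)/(1.35 − 0.6) = 0.4305/0.7500 = 0.5739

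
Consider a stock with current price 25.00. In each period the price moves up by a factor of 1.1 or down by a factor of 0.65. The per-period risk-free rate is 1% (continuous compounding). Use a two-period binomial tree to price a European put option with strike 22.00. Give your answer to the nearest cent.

1.74

Risk-neutral probability p = (e^0.01 − 0.65)/(1.1 − 0.65) = 0.3601/0.4500 = 0.8001
Terminal stock prices: S_uu = 30.25, S_ud = 17.88, S_dd = 10.56
Terminal payoffs (K − S): max(-8.25, 0) = 0, max(4.125, 0) = 4.125, max(11.44, 0) = 11.44
Node u (S = 27.5): V_u = e^(−0.01)·[0.8001·0.0000 + 0.1999·4.1250] = 0.8163
Node d (S = 16.25): V_d = e^(−0.01)·[0.8001·4.1250 + 0.1999·11.4375] = 5.5311
Node 0 (S = 25): V_0 = e^(−0.01)·[0.8001·0.8163 + 0.1999·5.5311] = 1.7413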